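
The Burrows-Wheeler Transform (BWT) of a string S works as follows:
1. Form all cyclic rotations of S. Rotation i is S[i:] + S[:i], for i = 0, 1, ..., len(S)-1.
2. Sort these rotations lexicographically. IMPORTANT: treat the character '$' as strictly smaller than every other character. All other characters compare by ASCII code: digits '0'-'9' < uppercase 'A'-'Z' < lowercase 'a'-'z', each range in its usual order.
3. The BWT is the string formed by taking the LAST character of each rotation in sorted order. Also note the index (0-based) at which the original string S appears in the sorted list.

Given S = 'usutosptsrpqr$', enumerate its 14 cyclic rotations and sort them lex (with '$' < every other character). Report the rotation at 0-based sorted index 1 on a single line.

Answer: osptsrpqr$usut

Derivation:
All 14 rotations (rotation i = S[i:]+S[:i]):
  rot[0] = usutosptsrpqr$
  rot[1] = sutosptsrpqr$u
  rot[2] = utosptsrpqr$us
  rot[3] = tosptsrpqr$usu
  rot[4] = osptsrpqr$usut
  rot[5] = sptsrpqr$usuto
  rot[6] = ptsrpqr$usutos
  rot[7] = tsrpqr$usutosp
  rot[8] = srpqr$usutospt
  rot[9] = rpqr$usutospts
  rot[10] = pqr$usutosptsr
  rot[11] = qr$usutosptsrp
  rot[12] = r$usutosptsrpq
  rot[13] = $usutosptsrpqr
Sorted (with $ < everything):
  sorted[0] = $usutosptsrpqr
  sorted[1] = osptsrpqr$usut
  sorted[2] = pqr$usutosptsr
  sorted[3] = ptsrpqr$usutos
  sorted[4] = qr$usutosptsrp
  sorted[5] = r$usutosptsrpq
  sorted[6] = rpqr$usutospts
  sorted[7] = sptsrpqr$usuto
  sorted[8] = srpqr$usutospt
  sorted[9] = sutosptsrpqr$u
  sorted[10] = tosptsrpqr$usu
  sorted[11] = tsrpqr$usutosp
  sorted[12] = usutosptsrpqr$
  sorted[13] = utosptsrpqr$us
sorted[1] = osptsrpqr$usut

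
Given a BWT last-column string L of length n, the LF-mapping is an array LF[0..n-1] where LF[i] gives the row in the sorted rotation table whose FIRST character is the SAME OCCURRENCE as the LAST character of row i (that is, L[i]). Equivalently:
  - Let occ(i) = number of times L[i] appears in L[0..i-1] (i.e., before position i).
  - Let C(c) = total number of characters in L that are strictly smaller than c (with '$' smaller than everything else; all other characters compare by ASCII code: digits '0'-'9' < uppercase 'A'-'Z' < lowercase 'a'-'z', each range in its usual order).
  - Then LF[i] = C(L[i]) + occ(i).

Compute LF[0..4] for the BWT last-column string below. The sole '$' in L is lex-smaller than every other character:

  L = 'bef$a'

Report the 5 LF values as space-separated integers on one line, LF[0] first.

Answer: 2 3 4 0 1

Derivation:
Char counts: '$':1, 'a':1, 'b':1, 'e':1, 'f':1
C (first-col start): C('$')=0, C('a')=1, C('b')=2, C('e')=3, C('f')=4
L[0]='b': occ=0, LF[0]=C('b')+0=2+0=2
L[1]='e': occ=0, LF[1]=C('e')+0=3+0=3
L[2]='f': occ=0, LF[2]=C('f')+0=4+0=4
L[3]='$': occ=0, LF[3]=C('$')+0=0+0=0
L[4]='a': occ=0, LF[4]=C('a')+0=1+0=1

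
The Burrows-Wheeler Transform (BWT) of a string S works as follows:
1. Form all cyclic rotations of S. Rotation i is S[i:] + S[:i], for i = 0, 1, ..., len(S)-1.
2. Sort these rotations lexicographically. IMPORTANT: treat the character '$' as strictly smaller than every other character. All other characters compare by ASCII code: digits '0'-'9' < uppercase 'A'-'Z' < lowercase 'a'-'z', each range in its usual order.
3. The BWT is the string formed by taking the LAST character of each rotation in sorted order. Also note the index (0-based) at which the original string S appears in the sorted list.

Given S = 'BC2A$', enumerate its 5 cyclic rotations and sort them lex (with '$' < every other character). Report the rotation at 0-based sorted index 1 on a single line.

All 5 rotations (rotation i = S[i:]+S[:i]):
  rot[0] = BC2A$
  rot[1] = C2A$B
  rot[2] = 2A$BC
  rot[3] = A$BC2
  rot[4] = $BC2A
Sorted (with $ < everything):
  sorted[0] = $BC2A
  sorted[1] = 2A$BC
  sorted[2] = A$BC2
  sorted[3] = BC2A$
  sorted[4] = C2A$B
sorted[1] = 2A$BC

Answer: 2A$BC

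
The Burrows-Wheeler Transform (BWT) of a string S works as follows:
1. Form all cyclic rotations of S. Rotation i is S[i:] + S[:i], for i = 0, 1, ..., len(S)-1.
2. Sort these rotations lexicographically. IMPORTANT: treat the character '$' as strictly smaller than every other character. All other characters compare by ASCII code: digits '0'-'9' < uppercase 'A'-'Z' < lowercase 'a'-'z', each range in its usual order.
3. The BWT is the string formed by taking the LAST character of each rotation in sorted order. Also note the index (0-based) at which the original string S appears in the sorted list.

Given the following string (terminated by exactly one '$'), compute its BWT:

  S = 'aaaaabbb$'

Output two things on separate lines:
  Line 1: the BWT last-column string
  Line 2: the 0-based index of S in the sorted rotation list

Answer: b$aaaabba
1

Derivation:
All 9 rotations (rotation i = S[i:]+S[:i]):
  rot[0] = aaaaabbb$
  rot[1] = aaaabbb$a
  rot[2] = aaabbb$aa
  rot[3] = aabbb$aaa
  rot[4] = abbb$aaaa
  rot[5] = bbb$aaaaa
  rot[6] = bb$aaaaab
  rot[7] = b$aaaaabb
  rot[8] = $aaaaabbb
Sorted (with $ < everything):
  sorted[0] = $aaaaabbb  (last char: 'b')
  sorted[1] = aaaaabbb$  (last char: '$')
  sorted[2] = aaaabbb$a  (last char: 'a')
  sorted[3] = aaabbb$aa  (last char: 'a')
  sorted[4] = aabbb$aaa  (last char: 'a')
  sorted[5] = abbb$aaaa  (last char: 'a')
  sorted[6] = b$aaaaabb  (last char: 'b')
  sorted[7] = bb$aaaaab  (last char: 'b')
  sorted[8] = bbb$aaaaa  (last char: 'a')
Last column: b$aaaabba
Original string S is at sorted index 1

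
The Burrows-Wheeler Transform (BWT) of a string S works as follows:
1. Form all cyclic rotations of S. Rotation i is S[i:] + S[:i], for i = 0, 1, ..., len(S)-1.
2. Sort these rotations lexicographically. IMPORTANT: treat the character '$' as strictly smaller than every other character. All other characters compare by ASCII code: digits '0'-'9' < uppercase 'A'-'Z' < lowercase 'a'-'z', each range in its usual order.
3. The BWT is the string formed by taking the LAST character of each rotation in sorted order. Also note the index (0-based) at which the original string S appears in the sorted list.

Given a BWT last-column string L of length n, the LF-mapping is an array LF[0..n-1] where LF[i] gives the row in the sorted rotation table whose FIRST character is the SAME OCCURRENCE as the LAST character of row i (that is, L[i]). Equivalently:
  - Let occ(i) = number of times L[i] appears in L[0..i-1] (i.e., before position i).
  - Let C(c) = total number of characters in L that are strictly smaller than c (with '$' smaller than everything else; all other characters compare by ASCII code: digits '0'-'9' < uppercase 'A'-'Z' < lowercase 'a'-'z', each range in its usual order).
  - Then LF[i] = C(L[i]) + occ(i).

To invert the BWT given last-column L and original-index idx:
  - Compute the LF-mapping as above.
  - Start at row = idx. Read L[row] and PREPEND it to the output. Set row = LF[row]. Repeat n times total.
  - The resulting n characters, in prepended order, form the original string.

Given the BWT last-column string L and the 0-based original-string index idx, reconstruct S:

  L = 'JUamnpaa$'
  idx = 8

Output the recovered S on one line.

LF mapping: 1 2 3 6 7 8 4 5 0
Walk LF starting at row 8, prepending L[row]:
  step 1: row=8, L[8]='$', prepend. Next row=LF[8]=0
  step 2: row=0, L[0]='J', prepend. Next row=LF[0]=1
  step 3: row=1, L[1]='U', prepend. Next row=LF[1]=2
  step 4: row=2, L[2]='a', prepend. Next row=LF[2]=3
  step 5: row=3, L[3]='m', prepend. Next row=LF[3]=6
  step 6: row=6, L[6]='a', prepend. Next row=LF[6]=4
  step 7: row=4, L[4]='n', prepend. Next row=LF[4]=7
  step 8: row=7, L[7]='a', prepend. Next row=LF[7]=5
  step 9: row=5, L[5]='p', prepend. Next row=LF[5]=8
Reversed output: panamaUJ$

Answer: panamaUJ$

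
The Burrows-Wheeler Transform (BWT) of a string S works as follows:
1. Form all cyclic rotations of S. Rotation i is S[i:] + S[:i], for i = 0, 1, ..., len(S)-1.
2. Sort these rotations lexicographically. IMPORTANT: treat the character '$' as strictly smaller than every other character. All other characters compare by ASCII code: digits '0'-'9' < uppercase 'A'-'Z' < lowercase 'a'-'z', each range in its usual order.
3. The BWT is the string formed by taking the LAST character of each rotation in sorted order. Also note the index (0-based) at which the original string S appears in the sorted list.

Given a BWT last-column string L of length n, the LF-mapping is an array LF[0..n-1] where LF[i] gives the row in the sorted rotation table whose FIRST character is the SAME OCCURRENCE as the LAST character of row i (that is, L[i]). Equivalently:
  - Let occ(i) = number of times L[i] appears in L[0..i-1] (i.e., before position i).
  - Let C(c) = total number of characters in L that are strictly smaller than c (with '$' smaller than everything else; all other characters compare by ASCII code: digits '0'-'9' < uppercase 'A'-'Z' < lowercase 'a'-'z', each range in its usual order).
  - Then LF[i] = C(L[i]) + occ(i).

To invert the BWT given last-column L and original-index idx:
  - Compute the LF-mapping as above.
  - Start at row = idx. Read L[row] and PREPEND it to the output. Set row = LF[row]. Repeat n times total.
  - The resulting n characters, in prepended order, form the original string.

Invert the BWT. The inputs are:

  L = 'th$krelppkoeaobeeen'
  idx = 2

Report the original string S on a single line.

Answer: bookkeeperelephant$

Derivation:
LF mapping: 18 8 0 9 17 3 11 15 16 10 13 4 1 14 2 5 6 7 12
Walk LF starting at row 2, prepending L[row]:
  step 1: row=2, L[2]='$', prepend. Next row=LF[2]=0
  step 2: row=0, L[0]='t', prepend. Next row=LF[0]=18
  step 3: row=18, L[18]='n', prepend. Next row=LF[18]=12
  step 4: row=12, L[12]='a', prepend. Next row=LF[12]=1
  step 5: row=1, L[1]='h', prepend. Next row=LF[1]=8
  step 6: row=8, L[8]='p', prepend. Next row=LF[8]=16
  step 7: row=16, L[16]='e', prepend. Next row=LF[16]=6
  step 8: row=6, L[6]='l', prepend. Next row=LF[6]=11
  step 9: row=11, L[11]='e', prepend. Next row=LF[11]=4
  step 10: row=4, L[4]='r', prepend. Next row=LF[4]=17
  step 11: row=17, L[17]='e', prepend. Next row=LF[17]=7
  step 12: row=7, L[7]='p', prepend. Next row=LF[7]=15
  step 13: row=15, L[15]='e', prepend. Next row=LF[15]=5
  step 14: row=5, L[5]='e', prepend. Next row=LF[5]=3
  step 15: row=3, L[3]='k', prepend. Next row=LF[3]=9
  step 16: row=9, L[9]='k', prepend. Next row=LF[9]=10
  step 17: row=10, L[10]='o', prepend. Next row=LF[10]=13
  step 18: row=13, L[13]='o', prepend. Next row=LF[13]=14
  step 19: row=14, L[14]='b', prepend. Next row=LF[14]=2
Reversed output: bookkeeperelephant$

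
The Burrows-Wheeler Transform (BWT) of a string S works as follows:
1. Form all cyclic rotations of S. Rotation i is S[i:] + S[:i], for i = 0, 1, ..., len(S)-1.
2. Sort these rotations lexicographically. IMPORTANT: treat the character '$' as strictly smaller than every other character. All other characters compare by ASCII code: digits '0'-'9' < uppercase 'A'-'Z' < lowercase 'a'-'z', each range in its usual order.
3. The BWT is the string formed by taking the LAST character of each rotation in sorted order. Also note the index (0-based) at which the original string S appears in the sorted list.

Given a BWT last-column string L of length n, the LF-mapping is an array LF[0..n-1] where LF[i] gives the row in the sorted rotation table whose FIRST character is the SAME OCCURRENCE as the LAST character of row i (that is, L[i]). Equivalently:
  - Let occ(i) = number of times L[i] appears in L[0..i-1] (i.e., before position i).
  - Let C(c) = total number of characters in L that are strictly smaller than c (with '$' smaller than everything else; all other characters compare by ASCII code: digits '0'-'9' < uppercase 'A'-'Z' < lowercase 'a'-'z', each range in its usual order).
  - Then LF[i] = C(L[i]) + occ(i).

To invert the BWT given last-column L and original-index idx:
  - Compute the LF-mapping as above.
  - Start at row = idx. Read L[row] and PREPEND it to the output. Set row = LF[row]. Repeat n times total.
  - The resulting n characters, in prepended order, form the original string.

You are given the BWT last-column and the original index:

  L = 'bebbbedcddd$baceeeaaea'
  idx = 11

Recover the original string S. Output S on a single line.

Answer: cdbdbaedcbaeeadbaeeeb$

Derivation:
LF mapping: 5 16 6 7 8 17 12 10 13 14 15 0 9 1 11 18 19 20 2 3 21 4
Walk LF starting at row 11, prepending L[row]:
  step 1: row=11, L[11]='$', prepend. Next row=LF[11]=0
  step 2: row=0, L[0]='b', prepend. Next row=LF[0]=5
  step 3: row=5, L[5]='e', prepend. Next row=LF[5]=17
  step 4: row=17, L[17]='e', prepend. Next row=LF[17]=20
  step 5: row=20, L[20]='e', prepend. Next row=LF[20]=21
  step 6: row=21, L[21]='a', prepend. Next row=LF[21]=4
  step 7: row=4, L[4]='b', prepend. Next row=LF[4]=8
  step 8: row=8, L[8]='d', prepend. Next row=LF[8]=13
  step 9: row=13, L[13]='a', prepend. Next row=LF[13]=1
  step 10: row=1, L[1]='e', prepend. Next row=LF[1]=16
  step 11: row=16, L[16]='e', prepend. Next row=LF[16]=19
  step 12: row=19, L[19]='a', prepend. Next row=LF[19]=3
  step 13: row=3, L[3]='b', prepend. Next row=LF[3]=7
  step 14: row=7, L[7]='c', prepend. Next row=LF[7]=10
  step 15: row=10, L[10]='d', prepend. Next row=LF[10]=15
  step 16: row=15, L[15]='e', prepend. Next row=LF[15]=18
  step 17: row=18, L[18]='a', prepend. Next row=LF[18]=2
  step 18: row=2, L[2]='b', prepend. Next row=LF[2]=6
  step 19: row=6, L[6]='d', prepend. Next row=LF[6]=12
  step 20: row=12, L[12]='b', prepend. Next row=LF[12]=9
  step 21: row=9, L[9]='d', prepend. Next row=LF[9]=14
  step 22: row=14, L[14]='c', prepend. Next row=LF[14]=11
Reversed output: cdbdbaedcbaeeadbaeeeb$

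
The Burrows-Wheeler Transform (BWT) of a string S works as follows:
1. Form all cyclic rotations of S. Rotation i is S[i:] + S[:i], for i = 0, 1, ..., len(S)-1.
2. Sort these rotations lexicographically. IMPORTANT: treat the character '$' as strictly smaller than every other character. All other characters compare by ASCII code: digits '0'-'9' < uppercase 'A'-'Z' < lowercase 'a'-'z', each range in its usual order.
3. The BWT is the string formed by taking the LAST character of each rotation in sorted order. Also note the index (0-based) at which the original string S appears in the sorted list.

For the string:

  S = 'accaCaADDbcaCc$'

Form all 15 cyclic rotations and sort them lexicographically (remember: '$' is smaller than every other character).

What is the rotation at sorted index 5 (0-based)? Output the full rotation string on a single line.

Answer: DbcaCc$accaCaAD

Derivation:
All 15 rotations (rotation i = S[i:]+S[:i]):
  rot[0] = accaCaADDbcaCc$
  rot[1] = ccaCaADDbcaCc$a
  rot[2] = caCaADDbcaCc$ac
  rot[3] = aCaADDbcaCc$acc
  rot[4] = CaADDbcaCc$acca
  rot[5] = aADDbcaCc$accaC
  rot[6] = ADDbcaCc$accaCa
  rot[7] = DDbcaCc$accaCaA
  rot[8] = DbcaCc$accaCaAD
  rot[9] = bcaCc$accaCaADD
  rot[10] = caCc$accaCaADDb
  rot[11] = aCc$accaCaADDbc
  rot[12] = Cc$accaCaADDbca
  rot[13] = c$accaCaADDbcaC
  rot[14] = $accaCaADDbcaCc
Sorted (with $ < everything):
  sorted[0] = $accaCaADDbcaCc
  sorted[1] = ADDbcaCc$accaCa
  sorted[2] = CaADDbcaCc$acca
  sorted[3] = Cc$accaCaADDbca
  sorted[4] = DDbcaCc$accaCaA
  sorted[5] = DbcaCc$accaCaAD
  sorted[6] = aADDbcaCc$accaC
  sorted[7] = aCaADDbcaCc$acc
  sorted[8] = aCc$accaCaADDbc
  sorted[9] = accaCaADDbcaCc$
  sorted[10] = bcaCc$accaCaADD
  sorted[11] = c$accaCaADDbcaC
  sorted[12] = caCaADDbcaCc$ac
  sorted[13] = caCc$accaCaADDb
  sorted[14] = ccaCaADDbcaCc$a
sorted[5] = DbcaCc$accaCaAD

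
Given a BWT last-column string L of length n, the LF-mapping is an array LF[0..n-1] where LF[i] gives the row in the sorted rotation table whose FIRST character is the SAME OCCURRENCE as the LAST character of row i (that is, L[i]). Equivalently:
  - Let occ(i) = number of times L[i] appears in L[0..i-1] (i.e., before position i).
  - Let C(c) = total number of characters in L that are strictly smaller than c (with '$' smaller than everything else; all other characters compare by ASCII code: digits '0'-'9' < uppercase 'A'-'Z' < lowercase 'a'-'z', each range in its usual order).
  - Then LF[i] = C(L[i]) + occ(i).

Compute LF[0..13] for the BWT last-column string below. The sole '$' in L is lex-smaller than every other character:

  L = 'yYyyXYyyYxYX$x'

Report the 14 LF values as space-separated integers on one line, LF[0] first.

Answer: 9 3 10 11 1 4 12 13 5 7 6 2 0 8

Derivation:
Char counts: '$':1, 'X':2, 'Y':4, 'x':2, 'y':5
C (first-col start): C('$')=0, C('X')=1, C('Y')=3, C('x')=7, C('y')=9
L[0]='y': occ=0, LF[0]=C('y')+0=9+0=9
L[1]='Y': occ=0, LF[1]=C('Y')+0=3+0=3
L[2]='y': occ=1, LF[2]=C('y')+1=9+1=10
L[3]='y': occ=2, LF[3]=C('y')+2=9+2=11
L[4]='X': occ=0, LF[4]=C('X')+0=1+0=1
L[5]='Y': occ=1, LF[5]=C('Y')+1=3+1=4
L[6]='y': occ=3, LF[6]=C('y')+3=9+3=12
L[7]='y': occ=4, LF[7]=C('y')+4=9+4=13
L[8]='Y': occ=2, LF[8]=C('Y')+2=3+2=5
L[9]='x': occ=0, LF[9]=C('x')+0=7+0=7
L[10]='Y': occ=3, LF[10]=C('Y')+3=3+3=6
L[11]='X': occ=1, LF[11]=C('X')+1=1+1=2
L[12]='$': occ=0, LF[12]=C('$')+0=0+0=0
L[13]='x': occ=1, LF[13]=C('x')+1=7+1=8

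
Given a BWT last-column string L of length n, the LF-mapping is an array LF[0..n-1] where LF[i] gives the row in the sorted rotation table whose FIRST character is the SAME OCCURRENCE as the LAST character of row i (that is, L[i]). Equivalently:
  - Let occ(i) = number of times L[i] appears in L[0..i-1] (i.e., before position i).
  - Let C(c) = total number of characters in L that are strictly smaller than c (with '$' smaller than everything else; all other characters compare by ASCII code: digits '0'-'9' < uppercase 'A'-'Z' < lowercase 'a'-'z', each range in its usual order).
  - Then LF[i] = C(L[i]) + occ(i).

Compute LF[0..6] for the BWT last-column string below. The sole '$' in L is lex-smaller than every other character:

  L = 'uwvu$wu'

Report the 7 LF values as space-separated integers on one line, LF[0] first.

Char counts: '$':1, 'u':3, 'v':1, 'w':2
C (first-col start): C('$')=0, C('u')=1, C('v')=4, C('w')=5
L[0]='u': occ=0, LF[0]=C('u')+0=1+0=1
L[1]='w': occ=0, LF[1]=C('w')+0=5+0=5
L[2]='v': occ=0, LF[2]=C('v')+0=4+0=4
L[3]='u': occ=1, LF[3]=C('u')+1=1+1=2
L[4]='$': occ=0, LF[4]=C('$')+0=0+0=0
L[5]='w': occ=1, LF[5]=C('w')+1=5+1=6
L[6]='u': occ=2, LF[6]=C('u')+2=1+2=3

Answer: 1 5 4 2 0 6 3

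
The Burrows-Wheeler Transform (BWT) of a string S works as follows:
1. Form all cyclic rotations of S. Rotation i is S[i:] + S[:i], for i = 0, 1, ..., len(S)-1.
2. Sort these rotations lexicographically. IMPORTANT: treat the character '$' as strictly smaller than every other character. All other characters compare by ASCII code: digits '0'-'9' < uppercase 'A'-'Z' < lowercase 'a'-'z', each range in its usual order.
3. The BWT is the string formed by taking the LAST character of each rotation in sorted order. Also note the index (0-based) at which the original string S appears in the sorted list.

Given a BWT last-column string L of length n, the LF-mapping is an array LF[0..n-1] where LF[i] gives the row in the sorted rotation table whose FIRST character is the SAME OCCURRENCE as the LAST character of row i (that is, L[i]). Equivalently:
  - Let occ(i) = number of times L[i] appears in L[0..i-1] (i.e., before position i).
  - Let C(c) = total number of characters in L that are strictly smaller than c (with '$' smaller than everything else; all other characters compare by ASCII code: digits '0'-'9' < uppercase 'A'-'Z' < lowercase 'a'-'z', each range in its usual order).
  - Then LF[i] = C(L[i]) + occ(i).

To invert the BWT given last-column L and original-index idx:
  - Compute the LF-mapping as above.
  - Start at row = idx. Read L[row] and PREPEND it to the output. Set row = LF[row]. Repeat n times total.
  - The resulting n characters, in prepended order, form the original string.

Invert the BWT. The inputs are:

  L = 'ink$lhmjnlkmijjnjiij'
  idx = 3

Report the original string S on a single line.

Answer: ikjnmjjlinhinjljmki$

Derivation:
LF mapping: 2 17 11 0 13 1 15 6 18 14 12 16 3 7 8 19 9 4 5 10
Walk LF starting at row 3, prepending L[row]:
  step 1: row=3, L[3]='$', prepend. Next row=LF[3]=0
  step 2: row=0, L[0]='i', prepend. Next row=LF[0]=2
  step 3: row=2, L[2]='k', prepend. Next row=LF[2]=11
  step 4: row=11, L[11]='m', prepend. Next row=LF[11]=16
  step 5: row=16, L[16]='j', prepend. Next row=LF[16]=9
  step 6: row=9, L[9]='l', prepend. Next row=LF[9]=14
  step 7: row=14, L[14]='j', prepend. Next row=LF[14]=8
  step 8: row=8, L[8]='n', prepend. Next row=LF[8]=18
  step 9: row=18, L[18]='i', prepend. Next row=LF[18]=5
  step 10: row=5, L[5]='h', prepend. Next row=LF[5]=1
  step 11: row=1, L[1]='n', prepend. Next row=LF[1]=17
  step 12: row=17, L[17]='i', prepend. Next row=LF[17]=4
  step 13: row=4, L[4]='l', prepend. Next row=LF[4]=13
  step 14: row=13, L[13]='j', prepend. Next row=LF[13]=7
  step 15: row=7, L[7]='j', prepend. Next row=LF[7]=6
  step 16: row=6, L[6]='m', prepend. Next row=LF[6]=15
  step 17: row=15, L[15]='n', prepend. Next row=LF[15]=19
  step 18: row=19, L[19]='j', prepend. Next row=LF[19]=10
  step 19: row=10, L[10]='k', prepend. Next row=LF[10]=12
  step 20: row=12, L[12]='i', prepend. Next row=LF[12]=3
Reversed output: ikjnmjjlinhinjljmki$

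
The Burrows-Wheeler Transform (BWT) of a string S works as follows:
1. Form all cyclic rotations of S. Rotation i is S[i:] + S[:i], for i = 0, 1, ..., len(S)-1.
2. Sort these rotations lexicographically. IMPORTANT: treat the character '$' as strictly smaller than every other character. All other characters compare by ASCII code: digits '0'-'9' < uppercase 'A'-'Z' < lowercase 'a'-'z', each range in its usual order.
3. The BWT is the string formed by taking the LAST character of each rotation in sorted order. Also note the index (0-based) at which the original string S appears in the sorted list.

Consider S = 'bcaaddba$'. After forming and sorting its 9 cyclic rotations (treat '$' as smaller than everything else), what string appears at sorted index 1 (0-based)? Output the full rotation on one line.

All 9 rotations (rotation i = S[i:]+S[:i]):
  rot[0] = bcaaddba$
  rot[1] = caaddba$b
  rot[2] = aaddba$bc
  rot[3] = addba$bca
  rot[4] = ddba$bcaa
  rot[5] = dba$bcaad
  rot[6] = ba$bcaadd
  rot[7] = a$bcaaddb
  rot[8] = $bcaaddba
Sorted (with $ < everything):
  sorted[0] = $bcaaddba
  sorted[1] = a$bcaaddb
  sorted[2] = aaddba$bc
  sorted[3] = addba$bca
  sorted[4] = ba$bcaadd
  sorted[5] = bcaaddba$
  sorted[6] = caaddba$b
  sorted[7] = dba$bcaad
  sorted[8] = ddba$bcaa
sorted[1] = a$bcaaddb

Answer: a$bcaaddb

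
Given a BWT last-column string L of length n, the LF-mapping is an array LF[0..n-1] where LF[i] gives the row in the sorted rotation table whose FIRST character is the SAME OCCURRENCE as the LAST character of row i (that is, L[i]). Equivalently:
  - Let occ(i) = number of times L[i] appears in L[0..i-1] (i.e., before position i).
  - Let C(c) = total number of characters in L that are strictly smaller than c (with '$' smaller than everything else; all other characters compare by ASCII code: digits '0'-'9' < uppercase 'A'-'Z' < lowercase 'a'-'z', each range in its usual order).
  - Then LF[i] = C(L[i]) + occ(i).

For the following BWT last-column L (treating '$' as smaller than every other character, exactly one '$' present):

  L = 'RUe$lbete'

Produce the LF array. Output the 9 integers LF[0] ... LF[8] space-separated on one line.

Char counts: '$':1, 'R':1, 'U':1, 'b':1, 'e':3, 'l':1, 't':1
C (first-col start): C('$')=0, C('R')=1, C('U')=2, C('b')=3, C('e')=4, C('l')=7, C('t')=8
L[0]='R': occ=0, LF[0]=C('R')+0=1+0=1
L[1]='U': occ=0, LF[1]=C('U')+0=2+0=2
L[2]='e': occ=0, LF[2]=C('e')+0=4+0=4
L[3]='$': occ=0, LF[3]=C('$')+0=0+0=0
L[4]='l': occ=0, LF[4]=C('l')+0=7+0=7
L[5]='b': occ=0, LF[5]=C('b')+0=3+0=3
L[6]='e': occ=1, LF[6]=C('e')+1=4+1=5
L[7]='t': occ=0, LF[7]=C('t')+0=8+0=8
L[8]='e': occ=2, LF[8]=C('e')+2=4+2=6

Answer: 1 2 4 0 7 3 5 8 6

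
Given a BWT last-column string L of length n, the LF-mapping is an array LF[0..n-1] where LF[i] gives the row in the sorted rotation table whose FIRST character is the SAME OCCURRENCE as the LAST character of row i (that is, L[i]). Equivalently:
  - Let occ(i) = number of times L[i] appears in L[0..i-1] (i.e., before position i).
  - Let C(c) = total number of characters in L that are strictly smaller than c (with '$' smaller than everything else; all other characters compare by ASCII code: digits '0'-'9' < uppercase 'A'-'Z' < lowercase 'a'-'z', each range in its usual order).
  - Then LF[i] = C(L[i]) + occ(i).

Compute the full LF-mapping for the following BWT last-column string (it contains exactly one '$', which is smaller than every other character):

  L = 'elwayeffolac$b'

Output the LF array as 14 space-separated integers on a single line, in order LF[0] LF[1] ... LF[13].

Char counts: '$':1, 'a':2, 'b':1, 'c':1, 'e':2, 'f':2, 'l':2, 'o':1, 'w':1, 'y':1
C (first-col start): C('$')=0, C('a')=1, C('b')=3, C('c')=4, C('e')=5, C('f')=7, C('l')=9, C('o')=11, C('w')=12, C('y')=13
L[0]='e': occ=0, LF[0]=C('e')+0=5+0=5
L[1]='l': occ=0, LF[1]=C('l')+0=9+0=9
L[2]='w': occ=0, LF[2]=C('w')+0=12+0=12
L[3]='a': occ=0, LF[3]=C('a')+0=1+0=1
L[4]='y': occ=0, LF[4]=C('y')+0=13+0=13
L[5]='e': occ=1, LF[5]=C('e')+1=5+1=6
L[6]='f': occ=0, LF[6]=C('f')+0=7+0=7
L[7]='f': occ=1, LF[7]=C('f')+1=7+1=8
L[8]='o': occ=0, LF[8]=C('o')+0=11+0=11
L[9]='l': occ=1, LF[9]=C('l')+1=9+1=10
L[10]='a': occ=1, LF[10]=C('a')+1=1+1=2
L[11]='c': occ=0, LF[11]=C('c')+0=4+0=4
L[12]='$': occ=0, LF[12]=C('$')+0=0+0=0
L[13]='b': occ=0, LF[13]=C('b')+0=3+0=3

Answer: 5 9 12 1 13 6 7 8 11 10 2 4 0 3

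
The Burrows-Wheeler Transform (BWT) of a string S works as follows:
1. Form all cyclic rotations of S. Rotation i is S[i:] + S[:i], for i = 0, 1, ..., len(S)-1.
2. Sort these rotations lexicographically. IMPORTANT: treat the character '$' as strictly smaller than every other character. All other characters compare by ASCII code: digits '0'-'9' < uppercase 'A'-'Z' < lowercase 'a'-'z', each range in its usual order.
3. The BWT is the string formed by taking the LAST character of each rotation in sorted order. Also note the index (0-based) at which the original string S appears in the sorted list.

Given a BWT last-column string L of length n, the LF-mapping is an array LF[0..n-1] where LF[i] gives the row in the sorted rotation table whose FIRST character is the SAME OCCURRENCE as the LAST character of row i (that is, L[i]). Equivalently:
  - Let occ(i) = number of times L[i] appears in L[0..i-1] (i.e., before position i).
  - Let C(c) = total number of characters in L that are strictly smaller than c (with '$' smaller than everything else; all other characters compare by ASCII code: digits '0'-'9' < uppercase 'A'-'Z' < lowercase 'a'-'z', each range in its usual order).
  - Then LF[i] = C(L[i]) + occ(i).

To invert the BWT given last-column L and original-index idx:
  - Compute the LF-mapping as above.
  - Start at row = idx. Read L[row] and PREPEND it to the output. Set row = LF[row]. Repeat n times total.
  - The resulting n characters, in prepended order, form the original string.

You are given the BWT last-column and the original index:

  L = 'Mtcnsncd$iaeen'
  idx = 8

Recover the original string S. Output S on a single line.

Answer: incandescentM$

Derivation:
LF mapping: 1 13 3 9 12 10 4 5 0 8 2 6 7 11
Walk LF starting at row 8, prepending L[row]:
  step 1: row=8, L[8]='$', prepend. Next row=LF[8]=0
  step 2: row=0, L[0]='M', prepend. Next row=LF[0]=1
  step 3: row=1, L[1]='t', prepend. Next row=LF[1]=13
  step 4: row=13, L[13]='n', prepend. Next row=LF[13]=11
  step 5: row=11, L[11]='e', prepend. Next row=LF[11]=6
  step 6: row=6, L[6]='c', prepend. Next row=LF[6]=4
  step 7: row=4, L[4]='s', prepend. Next row=LF[4]=12
  step 8: row=12, L[12]='e', prepend. Next row=LF[12]=7
  step 9: row=7, L[7]='d', prepend. Next row=LF[7]=5
  step 10: row=5, L[5]='n', prepend. Next row=LF[5]=10
  step 11: row=10, L[10]='a', prepend. Next row=LF[10]=2
  step 12: row=2, L[2]='c', prepend. Next row=LF[2]=3
  step 13: row=3, L[3]='n', prepend. Next row=LF[3]=9
  step 14: row=9, L[9]='i', prepend. Next row=LF[9]=8
Reversed output: incandescentM$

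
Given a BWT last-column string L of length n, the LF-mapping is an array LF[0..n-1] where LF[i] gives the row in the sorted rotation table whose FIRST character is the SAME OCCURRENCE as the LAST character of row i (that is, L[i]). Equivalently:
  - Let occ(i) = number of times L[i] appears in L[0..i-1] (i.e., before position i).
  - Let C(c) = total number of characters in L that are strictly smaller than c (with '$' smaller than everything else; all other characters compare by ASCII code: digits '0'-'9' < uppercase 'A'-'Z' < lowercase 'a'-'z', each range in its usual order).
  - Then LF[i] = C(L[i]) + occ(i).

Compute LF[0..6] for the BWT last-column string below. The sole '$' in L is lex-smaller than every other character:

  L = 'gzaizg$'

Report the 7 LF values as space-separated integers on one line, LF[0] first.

Char counts: '$':1, 'a':1, 'g':2, 'i':1, 'z':2
C (first-col start): C('$')=0, C('a')=1, C('g')=2, C('i')=4, C('z')=5
L[0]='g': occ=0, LF[0]=C('g')+0=2+0=2
L[1]='z': occ=0, LF[1]=C('z')+0=5+0=5
L[2]='a': occ=0, LF[2]=C('a')+0=1+0=1
L[3]='i': occ=0, LF[3]=C('i')+0=4+0=4
L[4]='z': occ=1, LF[4]=C('z')+1=5+1=6
L[5]='g': occ=1, LF[5]=C('g')+1=2+1=3
L[6]='$': occ=0, LF[6]=C('$')+0=0+0=0

Answer: 2 5 1 4 6 3 0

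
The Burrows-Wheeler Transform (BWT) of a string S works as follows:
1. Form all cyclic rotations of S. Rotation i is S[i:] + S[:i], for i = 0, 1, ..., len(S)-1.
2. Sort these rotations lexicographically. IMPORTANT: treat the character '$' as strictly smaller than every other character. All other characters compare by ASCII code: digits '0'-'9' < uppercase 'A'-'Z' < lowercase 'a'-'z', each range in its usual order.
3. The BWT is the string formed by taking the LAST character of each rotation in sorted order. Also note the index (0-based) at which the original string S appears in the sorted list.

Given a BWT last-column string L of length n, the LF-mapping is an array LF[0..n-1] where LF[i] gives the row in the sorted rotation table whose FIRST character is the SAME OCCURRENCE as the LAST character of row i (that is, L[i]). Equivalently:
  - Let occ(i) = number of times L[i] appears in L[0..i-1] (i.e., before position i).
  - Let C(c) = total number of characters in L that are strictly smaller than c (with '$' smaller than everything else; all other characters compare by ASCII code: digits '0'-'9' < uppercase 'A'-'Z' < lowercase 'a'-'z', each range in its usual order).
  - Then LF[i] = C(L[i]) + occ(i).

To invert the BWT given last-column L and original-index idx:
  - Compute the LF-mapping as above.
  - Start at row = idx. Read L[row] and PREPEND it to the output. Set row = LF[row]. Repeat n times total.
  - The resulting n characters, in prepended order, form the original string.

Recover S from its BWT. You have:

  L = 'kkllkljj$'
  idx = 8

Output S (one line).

Answer: lkkjljlk$

Derivation:
LF mapping: 3 4 6 7 5 8 1 2 0
Walk LF starting at row 8, prepending L[row]:
  step 1: row=8, L[8]='$', prepend. Next row=LF[8]=0
  step 2: row=0, L[0]='k', prepend. Next row=LF[0]=3
  step 3: row=3, L[3]='l', prepend. Next row=LF[3]=7
  step 4: row=7, L[7]='j', prepend. Next row=LF[7]=2
  step 5: row=2, L[2]='l', prepend. Next row=LF[2]=6
  step 6: row=6, L[6]='j', prepend. Next row=LF[6]=1
  step 7: row=1, L[1]='k', prepend. Next row=LF[1]=4
  step 8: row=4, L[4]='k', prepend. Next row=LF[4]=5
  step 9: row=5, L[5]='l', prepend. Next row=LF[5]=8
Reversed output: lkkjljlk$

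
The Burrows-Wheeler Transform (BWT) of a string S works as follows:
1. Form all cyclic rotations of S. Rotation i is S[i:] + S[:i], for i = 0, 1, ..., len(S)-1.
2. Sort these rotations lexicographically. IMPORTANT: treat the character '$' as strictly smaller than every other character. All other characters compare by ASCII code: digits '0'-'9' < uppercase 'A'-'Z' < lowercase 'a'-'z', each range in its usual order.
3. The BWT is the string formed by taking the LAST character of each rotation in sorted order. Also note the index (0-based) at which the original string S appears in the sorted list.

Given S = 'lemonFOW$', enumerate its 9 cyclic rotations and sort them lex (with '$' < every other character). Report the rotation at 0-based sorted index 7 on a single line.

Answer: nFOW$lemo

Derivation:
All 9 rotations (rotation i = S[i:]+S[:i]):
  rot[0] = lemonFOW$
  rot[1] = emonFOW$l
  rot[2] = monFOW$le
  rot[3] = onFOW$lem
  rot[4] = nFOW$lemo
  rot[5] = FOW$lemon
  rot[6] = OW$lemonF
  rot[7] = W$lemonFO
  rot[8] = $lemonFOW
Sorted (with $ < everything):
  sorted[0] = $lemonFOW
  sorted[1] = FOW$lemon
  sorted[2] = OW$lemonF
  sorted[3] = W$lemonFO
  sorted[4] = emonFOW$l
  sorted[5] = lemonFOW$
  sorted[6] = monFOW$le
  sorted[7] = nFOW$lemo
  sorted[8] = onFOW$lem
sorted[7] = nFOW$lemo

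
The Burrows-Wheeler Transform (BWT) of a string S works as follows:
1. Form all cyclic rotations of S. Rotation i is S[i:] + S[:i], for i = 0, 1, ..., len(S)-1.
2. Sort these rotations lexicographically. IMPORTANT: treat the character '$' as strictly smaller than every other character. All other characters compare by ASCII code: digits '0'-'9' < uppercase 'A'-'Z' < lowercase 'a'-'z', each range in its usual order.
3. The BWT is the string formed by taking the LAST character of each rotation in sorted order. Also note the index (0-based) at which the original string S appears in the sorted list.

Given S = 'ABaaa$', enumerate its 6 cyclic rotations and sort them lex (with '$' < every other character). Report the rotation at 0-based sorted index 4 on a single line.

All 6 rotations (rotation i = S[i:]+S[:i]):
  rot[0] = ABaaa$
  rot[1] = Baaa$A
  rot[2] = aaa$AB
  rot[3] = aa$ABa
  rot[4] = a$ABaa
  rot[5] = $ABaaa
Sorted (with $ < everything):
  sorted[0] = $ABaaa
  sorted[1] = ABaaa$
  sorted[2] = Baaa$A
  sorted[3] = a$ABaa
  sorted[4] = aa$ABa
  sorted[5] = aaa$AB
sorted[4] = aa$ABa

Answer: aa$ABa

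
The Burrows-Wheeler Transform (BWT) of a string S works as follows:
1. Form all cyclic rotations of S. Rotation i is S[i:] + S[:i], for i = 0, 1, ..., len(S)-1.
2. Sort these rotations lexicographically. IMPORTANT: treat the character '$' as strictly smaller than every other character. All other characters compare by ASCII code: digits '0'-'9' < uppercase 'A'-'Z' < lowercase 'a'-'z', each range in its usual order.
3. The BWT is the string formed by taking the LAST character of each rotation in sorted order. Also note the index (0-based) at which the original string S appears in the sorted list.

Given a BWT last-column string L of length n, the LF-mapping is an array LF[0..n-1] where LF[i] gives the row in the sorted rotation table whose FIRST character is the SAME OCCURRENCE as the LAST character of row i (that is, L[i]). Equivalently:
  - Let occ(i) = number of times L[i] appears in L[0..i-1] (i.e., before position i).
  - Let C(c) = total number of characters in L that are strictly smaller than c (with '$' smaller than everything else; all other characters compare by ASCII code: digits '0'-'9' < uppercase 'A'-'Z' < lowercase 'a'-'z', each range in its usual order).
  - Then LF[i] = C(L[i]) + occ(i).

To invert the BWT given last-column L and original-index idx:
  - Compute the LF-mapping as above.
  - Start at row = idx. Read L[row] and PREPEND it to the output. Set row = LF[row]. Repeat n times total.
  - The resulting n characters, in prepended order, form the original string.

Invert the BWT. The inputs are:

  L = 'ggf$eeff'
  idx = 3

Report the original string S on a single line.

LF mapping: 6 7 3 0 1 2 4 5
Walk LF starting at row 3, prepending L[row]:
  step 1: row=3, L[3]='$', prepend. Next row=LF[3]=0
  step 2: row=0, L[0]='g', prepend. Next row=LF[0]=6
  step 3: row=6, L[6]='f', prepend. Next row=LF[6]=4
  step 4: row=4, L[4]='e', prepend. Next row=LF[4]=1
  step 5: row=1, L[1]='g', prepend. Next row=LF[1]=7
  step 6: row=7, L[7]='f', prepend. Next row=LF[7]=5
  step 7: row=5, L[5]='e', prepend. Next row=LF[5]=2
  step 8: row=2, L[2]='f', prepend. Next row=LF[2]=3
Reversed output: fefgefg$

Answer: fefgefg$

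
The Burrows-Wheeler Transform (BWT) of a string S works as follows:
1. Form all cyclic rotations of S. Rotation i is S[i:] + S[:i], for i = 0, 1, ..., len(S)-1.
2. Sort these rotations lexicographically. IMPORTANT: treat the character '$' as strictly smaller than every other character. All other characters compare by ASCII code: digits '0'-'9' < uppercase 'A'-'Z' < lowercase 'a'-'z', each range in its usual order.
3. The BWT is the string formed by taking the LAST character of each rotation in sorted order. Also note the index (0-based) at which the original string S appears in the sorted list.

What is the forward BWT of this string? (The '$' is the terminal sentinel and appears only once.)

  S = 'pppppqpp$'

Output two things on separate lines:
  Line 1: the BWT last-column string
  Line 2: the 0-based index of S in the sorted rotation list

Answer: ppq$ppppp
3

Derivation:
All 9 rotations (rotation i = S[i:]+S[:i]):
  rot[0] = pppppqpp$
  rot[1] = ppppqpp$p
  rot[2] = pppqpp$pp
  rot[3] = ppqpp$ppp
  rot[4] = pqpp$pppp
  rot[5] = qpp$ppppp
  rot[6] = pp$pppppq
  rot[7] = p$pppppqp
  rot[8] = $pppppqpp
Sorted (with $ < everything):
  sorted[0] = $pppppqpp  (last char: 'p')
  sorted[1] = p$pppppqp  (last char: 'p')
  sorted[2] = pp$pppppq  (last char: 'q')
  sorted[3] = pppppqpp$  (last char: '$')
  sorted[4] = ppppqpp$p  (last char: 'p')
  sorted[5] = pppqpp$pp  (last char: 'p')
  sorted[6] = ppqpp$ppp  (last char: 'p')
  sorted[7] = pqpp$pppp  (last char: 'p')
  sorted[8] = qpp$ppppp  (last char: 'p')
Last column: ppq$ppppp
Original string S is at sorted index 3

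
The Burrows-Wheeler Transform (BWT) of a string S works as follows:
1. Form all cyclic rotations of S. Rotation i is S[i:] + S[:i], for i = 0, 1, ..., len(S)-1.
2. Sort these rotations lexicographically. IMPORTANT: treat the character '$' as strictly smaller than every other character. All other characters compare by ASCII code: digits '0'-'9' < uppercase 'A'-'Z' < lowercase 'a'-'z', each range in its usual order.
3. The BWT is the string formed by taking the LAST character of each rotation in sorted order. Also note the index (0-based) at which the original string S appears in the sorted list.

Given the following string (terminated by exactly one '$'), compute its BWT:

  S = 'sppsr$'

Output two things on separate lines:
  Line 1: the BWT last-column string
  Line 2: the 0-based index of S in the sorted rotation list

Answer: rsps$p
4

Derivation:
All 6 rotations (rotation i = S[i:]+S[:i]):
  rot[0] = sppsr$
  rot[1] = ppsr$s
  rot[2] = psr$sp
  rot[3] = sr$spp
  rot[4] = r$spps
  rot[5] = $sppsr
Sorted (with $ < everything):
  sorted[0] = $sppsr  (last char: 'r')
  sorted[1] = ppsr$s  (last char: 's')
  sorted[2] = psr$sp  (last char: 'p')
  sorted[3] = r$spps  (last char: 's')
  sorted[4] = sppsr$  (last char: '$')
  sorted[5] = sr$spp  (last char: 'p')
Last column: rsps$p
Original string S is at sorted index 4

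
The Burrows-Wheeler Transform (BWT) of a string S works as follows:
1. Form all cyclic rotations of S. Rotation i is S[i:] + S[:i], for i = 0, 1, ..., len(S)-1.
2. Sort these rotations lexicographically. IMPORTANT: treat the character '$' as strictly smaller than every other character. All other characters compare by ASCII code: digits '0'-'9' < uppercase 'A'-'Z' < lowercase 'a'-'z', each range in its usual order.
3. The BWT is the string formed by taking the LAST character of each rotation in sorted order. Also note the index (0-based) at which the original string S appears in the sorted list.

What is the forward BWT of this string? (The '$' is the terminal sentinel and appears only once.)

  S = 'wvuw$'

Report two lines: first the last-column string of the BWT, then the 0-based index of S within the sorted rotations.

All 5 rotations (rotation i = S[i:]+S[:i]):
  rot[0] = wvuw$
  rot[1] = vuw$w
  rot[2] = uw$wv
  rot[3] = w$wvu
  rot[4] = $wvuw
Sorted (with $ < everything):
  sorted[0] = $wvuw  (last char: 'w')
  sorted[1] = uw$wv  (last char: 'v')
  sorted[2] = vuw$w  (last char: 'w')
  sorted[3] = w$wvu  (last char: 'u')
  sorted[4] = wvuw$  (last char: '$')
Last column: wvwu$
Original string S is at sorted index 4

Answer: wvwu$
4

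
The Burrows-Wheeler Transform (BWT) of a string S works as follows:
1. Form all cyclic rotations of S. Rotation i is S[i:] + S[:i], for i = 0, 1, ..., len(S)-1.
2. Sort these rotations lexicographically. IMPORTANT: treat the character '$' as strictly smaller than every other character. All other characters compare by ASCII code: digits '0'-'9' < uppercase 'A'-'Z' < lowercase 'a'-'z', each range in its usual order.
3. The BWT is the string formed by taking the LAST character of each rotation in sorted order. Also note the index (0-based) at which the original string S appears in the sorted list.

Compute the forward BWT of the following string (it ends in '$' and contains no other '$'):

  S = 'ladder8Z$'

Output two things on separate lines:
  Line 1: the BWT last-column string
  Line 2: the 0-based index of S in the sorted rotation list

Answer: Zr8ladd$e
7

Derivation:
All 9 rotations (rotation i = S[i:]+S[:i]):
  rot[0] = ladder8Z$
  rot[1] = adder8Z$l
  rot[2] = dder8Z$la
  rot[3] = der8Z$lad
  rot[4] = er8Z$ladd
  rot[5] = r8Z$ladde
  rot[6] = 8Z$ladder
  rot[7] = Z$ladder8
  rot[8] = $ladder8Z
Sorted (with $ < everything):
  sorted[0] = $ladder8Z  (last char: 'Z')
  sorted[1] = 8Z$ladder  (last char: 'r')
  sorted[2] = Z$ladder8  (last char: '8')
  sorted[3] = adder8Z$l  (last char: 'l')
  sorted[4] = dder8Z$la  (last char: 'a')
  sorted[5] = der8Z$lad  (last char: 'd')
  sorted[6] = er8Z$ladd  (last char: 'd')
  sorted[7] = ladder8Z$  (last char: '$')
  sorted[8] = r8Z$ladde  (last char: 'e')
Last column: Zr8ladd$e
Original string S is at sorted index 7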